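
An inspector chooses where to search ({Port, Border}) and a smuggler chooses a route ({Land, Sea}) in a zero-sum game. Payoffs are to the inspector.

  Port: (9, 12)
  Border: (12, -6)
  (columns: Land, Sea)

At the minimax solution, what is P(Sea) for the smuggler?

1/7

Row minima: Port → 9, Border → -6; maximin = 9.
Column maxima: Land → 12, Sea → 12; minimax = 12.
9 ≠ 12, so there is no saddle point; optimal play is mixed.
Let the inspector play Port with probability p. Expected payoff against Land: 9p + 12(1−p) = −3p + 12; against Sea: 12p + (-6)(1−p) = 18p − 6.
Setting these equal: −3p + 12 = 18p − 6 ⇒ −21p = -18 ⇒ p = 6/7, and the value is (-3)·(6/7) + 12 = 66/7.
For the smuggler: with q = P(Land), equating Port's and Border's payoffs gives −3q + 12 = 18q − 6 ⇒ q = 6/7.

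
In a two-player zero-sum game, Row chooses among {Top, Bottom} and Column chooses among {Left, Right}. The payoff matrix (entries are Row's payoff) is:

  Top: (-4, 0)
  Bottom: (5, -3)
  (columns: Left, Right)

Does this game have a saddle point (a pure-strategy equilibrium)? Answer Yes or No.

No

Row minima: Top → -4, Bottom → -3; maximin = -3.
Column maxima: Left → 5, Right → 0; minimax = 0.
-3 ≠ 0, so no pure-strategy equilibrium exists.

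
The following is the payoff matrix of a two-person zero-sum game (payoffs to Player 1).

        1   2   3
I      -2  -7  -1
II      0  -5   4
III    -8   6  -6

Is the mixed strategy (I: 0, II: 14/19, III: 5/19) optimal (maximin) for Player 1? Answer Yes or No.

Yes

Against 1 this mix gives (14/19)·0 + (5/19)·(-8) = -40/19.
Against 2 this mix gives (14/19)·(-5) + (5/19)·6 = -40/19.
Against 3 this mix gives (14/19)·4 + (5/19)·(-6) = 26/19.
All of Player 2's active replies (1, 2) yield -40/19, and no column does worse for Player 1. The mix makes Player 2 indifferent and guarantees -40/19, so it is optimal.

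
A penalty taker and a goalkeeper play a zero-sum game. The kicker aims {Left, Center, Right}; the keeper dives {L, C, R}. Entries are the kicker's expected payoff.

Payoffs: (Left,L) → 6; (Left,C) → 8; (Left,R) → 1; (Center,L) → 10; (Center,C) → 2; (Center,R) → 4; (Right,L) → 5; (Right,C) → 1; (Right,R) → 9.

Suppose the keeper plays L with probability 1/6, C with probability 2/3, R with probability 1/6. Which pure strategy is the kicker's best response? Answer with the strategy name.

Left

Expected payoff of Left: (1/6)·6 + (2/3)·8 + (1/6)·1 = 13/2.
Expected payoff of Center: (1/6)·10 + (2/3)·2 + (1/6)·4 = 11/3.
Expected payoff of Right: (1/6)·5 + (2/3)·1 + (1/6)·9 = 3.
The largest is 13/2, so the kicker's best response is Left.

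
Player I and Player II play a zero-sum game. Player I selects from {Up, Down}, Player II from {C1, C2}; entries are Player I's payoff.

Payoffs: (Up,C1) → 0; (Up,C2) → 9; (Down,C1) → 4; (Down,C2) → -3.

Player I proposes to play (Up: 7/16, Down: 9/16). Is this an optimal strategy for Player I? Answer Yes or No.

Yes

Against C1 this mix gives (7/16)·0 + (9/16)·4 = 9/4.
Against C2 this mix gives (7/16)·9 + (9/16)·(-3) = 9/4.
All of Player II's active replies (C1, C2) yield 9/4, and no column does worse for Player I. The mix makes Player II indifferent and guarantees 9/4, so it is optimal.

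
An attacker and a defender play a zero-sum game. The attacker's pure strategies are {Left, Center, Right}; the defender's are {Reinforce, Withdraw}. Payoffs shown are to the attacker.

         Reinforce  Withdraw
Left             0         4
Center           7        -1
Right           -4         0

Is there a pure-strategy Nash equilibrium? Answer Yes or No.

Row minima: Left → 0, Center → -1, Right → -4; maximin = 0.
Column maxima: Reinforce → 7, Withdraw → 4; minimax = 4.
0 ≠ 4, so no pure-strategy equilibrium exists.

No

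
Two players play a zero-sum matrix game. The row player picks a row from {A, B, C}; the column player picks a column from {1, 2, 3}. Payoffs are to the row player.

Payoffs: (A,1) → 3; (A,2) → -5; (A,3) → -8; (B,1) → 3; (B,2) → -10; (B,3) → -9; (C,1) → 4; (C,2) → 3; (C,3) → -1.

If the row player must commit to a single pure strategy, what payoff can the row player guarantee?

Row minima: A → -8, B → -10, C → -1.
The best of these is -1.

-1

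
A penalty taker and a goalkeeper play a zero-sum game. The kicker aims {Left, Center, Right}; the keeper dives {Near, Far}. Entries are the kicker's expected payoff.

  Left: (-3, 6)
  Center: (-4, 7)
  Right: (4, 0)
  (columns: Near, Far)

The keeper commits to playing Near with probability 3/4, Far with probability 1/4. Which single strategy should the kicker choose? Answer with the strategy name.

Expected payoff of Left: (3/4)·(-3) + (1/4)·6 = -3/4.
Expected payoff of Center: (3/4)·(-4) + (1/4)·7 = -5/4.
Expected payoff of Right: (3/4)·4 + (1/4)·0 = 3.
The largest is 3, so the kicker's best response is Right.

Right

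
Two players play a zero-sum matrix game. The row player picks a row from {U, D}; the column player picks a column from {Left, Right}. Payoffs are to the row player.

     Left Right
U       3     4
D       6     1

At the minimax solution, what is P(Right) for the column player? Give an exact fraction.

Row minima: U → 3, D → 1; maximin = 3.
Column maxima: Left → 6, Right → 4; minimax = 4.
3 ≠ 4, so there is no saddle point; optimal play is mixed.
Let the row player play U with probability p. Expected payoff against Left: 3p + 6(1−p) = −3p + 6; against Right: 4p + 1(1−p) = 3p + 1.
Setting these equal: −3p + 6 = 3p + 1 ⇒ −6p = -5 ⇒ p = 5/6, and the value is (-3)·(5/6) + 6 = 7/2.
For the column player: with q = P(Left), equating U's and D's payoffs gives −q + 4 = 5q + 1 ⇒ q = 1/2.

1/2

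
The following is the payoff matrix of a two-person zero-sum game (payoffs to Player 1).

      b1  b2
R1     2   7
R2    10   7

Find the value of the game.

Row minima: R1 → 2, R2 → 7; maximin = 7.
Column maxima: b1 → 10, b2 → 7; minimax = 7.
Since maximin = minimax = 7, there is a saddle point and the value is 7.

7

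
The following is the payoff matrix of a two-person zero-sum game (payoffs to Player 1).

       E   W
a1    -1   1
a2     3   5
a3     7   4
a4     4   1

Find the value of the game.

Row minima: a1 → -1, a2 → 3, a3 → 4, a4 → 1; maximin = 4.
Column maxima: E → 7, W → 5; minimax = 5.
4 ≠ 5, so there is no saddle point; optimal play is mixed.
a1 is strictly dominated by a2, so Player 1 never plays it.
a4 is strictly dominated by a3, so Player 1 never plays it.
On the remaining 2×2 (a2, a3 vs E, W):
Let Player 1 play a2 with probability p. Expected payoff against E: 3p + 7(1−p) = −4p + 7; against W: 5p + 4(1−p) = p + 4.
Setting these equal: −4p + 7 = p + 4 ⇒ −5p = -3 ⇒ p = 3/5, and the value is (-4)·(3/5) + 7 = 23/5.
For Player 2: with q = P(E), equating a2's and a3's payoffs gives −2q + 5 = 3q + 4 ⇒ q = 1/5.

23/5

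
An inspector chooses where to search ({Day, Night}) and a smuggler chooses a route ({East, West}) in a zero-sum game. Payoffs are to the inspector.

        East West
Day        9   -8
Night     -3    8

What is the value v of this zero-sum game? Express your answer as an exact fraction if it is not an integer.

Row minima: Day → -8, Night → -3; maximin = -3.
Column maxima: East → 9, West → 8; minimax = 8.
-3 ≠ 8, so there is no saddle point; optimal play is mixed.
Let the inspector play Day with probability p. Expected payoff against East: 9p + (-3)(1−p) = 12p − 3; against West: (-8)p + 8(1−p) = −16p + 8.
Setting these equal: 12p − 3 = −16p + 8 ⇒ 28p = 11 ⇒ p = 11/28, and the value is (12)·(11/28) − 3 = 12/7.
For the smuggler: with q = P(East), equating Day's and Night's payoffs gives 17q − 8 = −11q + 8 ⇒ q = 4/7.

12/7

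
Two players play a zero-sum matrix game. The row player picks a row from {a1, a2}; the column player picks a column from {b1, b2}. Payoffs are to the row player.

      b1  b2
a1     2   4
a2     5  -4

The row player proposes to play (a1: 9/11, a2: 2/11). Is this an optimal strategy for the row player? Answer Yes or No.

Against b1 this mix gives (9/11)·2 + (2/11)·5 = 28/11.
Against b2 this mix gives (9/11)·4 + (2/11)·(-4) = 28/11.
All of the column player's active replies (b1, b2) yield 28/11, and no column does worse for the row player. The mix makes the column player indifferent and guarantees 28/11, so it is optimal.

Yes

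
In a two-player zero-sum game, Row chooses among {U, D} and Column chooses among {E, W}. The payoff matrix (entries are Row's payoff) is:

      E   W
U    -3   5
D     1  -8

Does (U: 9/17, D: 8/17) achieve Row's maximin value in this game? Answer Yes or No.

Yes

Against E this mix gives (9/17)·(-3) + (8/17)·1 = -19/17.
Against W this mix gives (9/17)·5 + (8/17)·(-8) = -19/17.
All of Column's active replies (E, W) yield -19/17, and no column does worse for Row. The mix makes Column indifferent and guarantees -19/17, so it is optimal.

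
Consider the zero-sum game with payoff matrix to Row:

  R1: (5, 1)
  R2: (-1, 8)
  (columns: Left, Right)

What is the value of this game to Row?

Row minima: R1 → 1, R2 → -1; maximin = 1.
Column maxima: Left → 5, Right → 8; minimax = 5.
1 ≠ 5, so there is no saddle point; optimal play is mixed.
Let Row play R1 with probability p. Expected payoff against Left: 5p + (-1)(1−p) = 6p − 1; against Right: 1p + 8(1−p) = −7p + 8.
Setting these equal: 6p − 1 = −7p + 8 ⇒ 13p = 9 ⇒ p = 9/13, and the value is (6)·(9/13) − 1 = 41/13.
For Column: with q = P(Left), equating R1's and R2's payoffs gives 4q + 1 = −9q + 8 ⇒ q = 7/13.

41/13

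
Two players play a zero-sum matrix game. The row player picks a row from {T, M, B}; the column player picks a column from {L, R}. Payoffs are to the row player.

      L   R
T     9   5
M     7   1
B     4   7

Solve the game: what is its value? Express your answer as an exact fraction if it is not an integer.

43/7

Row minima: T → 5, M → 1, B → 4; maximin = 5.
Column maxima: L → 9, R → 7; minimax = 7.
5 ≠ 7, so there is no saddle point; optimal play is mixed.
M is strictly dominated by T, so the row player never plays it.
On the remaining 2×2 (T, B vs L, R):
Let the row player play T with probability p. Expected payoff against L: 9p + 4(1−p) = 5p + 4; against R: 5p + 7(1−p) = −2p + 7.
Setting these equal: 5p + 4 = −2p + 7 ⇒ 7p = 3 ⇒ p = 3/7, and the value is (5)·(3/7) + 4 = 43/7.
For the column player: with q = P(L), equating T's and B's payoffs gives 4q + 5 = −3q + 7 ⇒ q = 2/7.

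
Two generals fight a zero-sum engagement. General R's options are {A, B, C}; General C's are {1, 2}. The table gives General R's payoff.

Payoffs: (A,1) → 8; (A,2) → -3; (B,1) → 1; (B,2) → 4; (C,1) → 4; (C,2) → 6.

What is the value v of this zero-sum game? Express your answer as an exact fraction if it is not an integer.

60/13

Row minima: A → -3, B → 1, C → 4; maximin = 4.
Column maxima: 1 → 8, 2 → 6; minimax = 6.
4 ≠ 6, so there is no saddle point; optimal play is mixed.
B is strictly dominated by C, so General R never plays it.
On the remaining 2×2 (A, C vs 1, 2):
Let General R play A with probability p. Expected payoff against 1: 8p + 4(1−p) = 4p + 4; against 2: (-3)p + 6(1−p) = −9p + 6.
Setting these equal: 4p + 4 = −9p + 6 ⇒ 13p = 2 ⇒ p = 2/13, and the value is (4)·(2/13) + 4 = 60/13.
For General C: with q = P(1), equating A's and C's payoffs gives 11q − 3 = −2q + 6 ⇒ q = 9/13.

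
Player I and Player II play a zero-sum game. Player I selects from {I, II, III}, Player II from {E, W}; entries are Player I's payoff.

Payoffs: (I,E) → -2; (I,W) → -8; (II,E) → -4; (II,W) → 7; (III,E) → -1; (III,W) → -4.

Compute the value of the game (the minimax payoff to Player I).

-23/14

Row minima: I → -8, II → -4, III → -4; maximin = -4.
Column maxima: E → -1, W → 7; minimax = -1.
-4 ≠ -1, so there is no saddle point; optimal play is mixed.
I is strictly dominated by III, so Player I never plays it.
On the remaining 2×2 (II, III vs E, W):
Let Player I play II with probability p. Expected payoff against E: (-4)p + (-1)(1−p) = −3p − 1; against W: 7p + (-4)(1−p) = 11p − 4.
Setting these equal: −3p − 1 = 11p − 4 ⇒ −14p = -3 ⇒ p = 3/14, and the value is (-3)·(3/14) − 1 = -23/14.
For Player II: with q = P(E), equating II's and III's payoffs gives −11q + 7 = 3q − 4 ⇒ q = 11/14.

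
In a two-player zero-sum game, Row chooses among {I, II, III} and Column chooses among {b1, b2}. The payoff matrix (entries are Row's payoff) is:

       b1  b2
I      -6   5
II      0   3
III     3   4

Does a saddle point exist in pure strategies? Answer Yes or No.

Yes

Row minima: I → -6, II → 0, III → 3; maximin = 3.
Column maxima: b1 → 3, b2 → 5; minimax = 3.
maximin = minimax = 3, so a saddle point exists.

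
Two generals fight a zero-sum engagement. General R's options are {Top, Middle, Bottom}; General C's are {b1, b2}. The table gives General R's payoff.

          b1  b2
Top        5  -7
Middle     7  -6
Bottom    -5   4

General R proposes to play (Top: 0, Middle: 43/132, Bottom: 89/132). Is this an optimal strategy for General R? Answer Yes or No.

Against b1 this mix gives (43/132)·7 + (89/132)·(-5) = -12/11.
Against b2 this mix gives (43/132)·(-6) + (89/132)·4 = 49/66.
General C will play b1, holding General R to -12/11. Shifting weight toward the row that does better against b1 would raise this floor (the equalizing mix achieves -1/11 against both b1 and b2), so the proposed strategy is not optimal.

No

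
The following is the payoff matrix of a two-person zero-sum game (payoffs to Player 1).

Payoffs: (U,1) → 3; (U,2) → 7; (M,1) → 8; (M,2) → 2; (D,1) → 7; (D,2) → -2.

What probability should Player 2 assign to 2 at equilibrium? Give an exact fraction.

Row minima: U → 3, M → 2, D → -2; maximin = 3.
Column maxima: 1 → 8, 2 → 7; minimax = 7.
3 ≠ 7, so there is no saddle point; optimal play is mixed.
D is strictly dominated by M, so Player 1 never plays it.
On the remaining 2×2 (U, M vs 1, 2):
Let Player 1 play U with probability p. Expected payoff against 1: 3p + 8(1−p) = −5p + 8; against 2: 7p + 2(1−p) = 5p + 2.
Setting these equal: −5p + 8 = 5p + 2 ⇒ −10p = -6 ⇒ p = 3/5, and the value is (-5)·(3/5) + 8 = 5.
For Player 2: with q = P(1), equating U's and M's payoffs gives −4q + 7 = 6q + 2 ⇒ q = 1/2.

1/2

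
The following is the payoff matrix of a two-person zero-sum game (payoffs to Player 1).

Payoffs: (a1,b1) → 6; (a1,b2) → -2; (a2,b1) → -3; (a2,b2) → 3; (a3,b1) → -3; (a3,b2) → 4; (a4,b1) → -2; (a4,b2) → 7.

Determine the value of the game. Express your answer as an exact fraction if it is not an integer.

38/17

Row minima: a1 → -2, a2 → -3, a3 → -3, a4 → -2; maximin = -2.
Column maxima: b1 → 6, b2 → 7; minimax = 6.
-2 ≠ 6, so there is no saddle point; optimal play is mixed.
a2 is strictly dominated by a4, so Player 1 never plays it.
a3 is strictly dominated by a4, so Player 1 never plays it.
On the remaining 2×2 (a1, a4 vs b1, b2):
Let Player 1 play a1 with probability p. Expected payoff against b1: 6p + (-2)(1−p) = 8p − 2; against b2: (-2)p + 7(1−p) = −9p + 7.
Setting these equal: 8p − 2 = −9p + 7 ⇒ 17p = 9 ⇒ p = 9/17, and the value is (8)·(9/17) − 2 = 38/17.
For Player 2: with q = P(b1), equating a1's and a4's payoffs gives 8q − 2 = −9q + 7 ⇒ q = 9/17.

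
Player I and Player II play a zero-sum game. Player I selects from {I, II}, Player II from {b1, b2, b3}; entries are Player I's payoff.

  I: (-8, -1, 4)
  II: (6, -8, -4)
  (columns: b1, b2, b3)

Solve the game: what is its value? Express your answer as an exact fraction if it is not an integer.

Row minima: I → -8, II → -8; maximin = -8.
Column maxima: b1 → 6, b2 → -1, b3 → 4; minimax = -1.
-8 ≠ -1, so there is no saddle point; optimal play is mixed.
b3 is strictly dominated by b2 (it gives Player I strictly more in every row), so Player II never plays it.
On the remaining 2×2 (I, II vs b1, b2):
Let Player I play I with probability p. Expected payoff against b1: (-8)p + 6(1−p) = −14p + 6; against b2: (-1)p + (-8)(1−p) = 7p − 8.
Setting these equal: −14p + 6 = 7p − 8 ⇒ −21p = -14 ⇒ p = 2/3, and the value is (-14)·(2/3) + 6 = -10/3.
For Player II: with q = P(b1), equating I's and II's payoffs gives −7q − 1 = 14q − 8 ⇒ q = 1/3.

-10/3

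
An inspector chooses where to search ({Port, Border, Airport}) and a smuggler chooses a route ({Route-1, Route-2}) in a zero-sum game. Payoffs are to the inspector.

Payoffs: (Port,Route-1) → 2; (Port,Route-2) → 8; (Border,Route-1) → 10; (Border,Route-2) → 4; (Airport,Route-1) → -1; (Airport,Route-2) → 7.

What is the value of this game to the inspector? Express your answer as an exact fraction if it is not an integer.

6

Row minima: Port → 2, Border → 4, Airport → -1; maximin = 4.
Column maxima: Route-1 → 10, Route-2 → 8; minimax = 8.
4 ≠ 8, so there is no saddle point; optimal play is mixed.
Airport is strictly dominated by Port, so the inspector never plays it.
On the remaining 2×2 (Port, Border vs Route-1, Route-2):
Let the inspector play Port with probability p. Expected payoff against Route-1: 2p + 10(1−p) = −8p + 10; against Route-2: 8p + 4(1−p) = 4p + 4.
Setting these equal: −8p + 10 = 4p + 4 ⇒ −12p = -6 ⇒ p = 1/2, and the value is (-8)·(1/2) + 10 = 6.
For the smuggler: with q = P(Route-1), equating Port's and Border's payoffs gives −6q + 8 = 6q + 4 ⇒ q = 1/3.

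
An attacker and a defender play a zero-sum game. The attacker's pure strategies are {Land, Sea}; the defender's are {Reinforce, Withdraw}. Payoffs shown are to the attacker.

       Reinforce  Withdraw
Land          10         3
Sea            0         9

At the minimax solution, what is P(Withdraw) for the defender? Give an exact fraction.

Row minima: Land → 3, Sea → 0; maximin = 3.
Column maxima: Reinforce → 10, Withdraw → 9; minimax = 9.
3 ≠ 9, so there is no saddle point; optimal play is mixed.
Let the attacker play Land with probability p. Expected payoff against Reinforce: 10p + 0(1−p) = 10p; against Withdraw: 3p + 9(1−p) = −6p + 9.
Setting these equal: 10p = −6p + 9 ⇒ 16p = 9 ⇒ p = 9/16, and the value is (10)·(9/16) = 45/8.
For the defender: with q = P(Reinforce), equating Land's and Sea's payoffs gives 7q + 3 = −9q + 9 ⇒ q = 3/8.

5/8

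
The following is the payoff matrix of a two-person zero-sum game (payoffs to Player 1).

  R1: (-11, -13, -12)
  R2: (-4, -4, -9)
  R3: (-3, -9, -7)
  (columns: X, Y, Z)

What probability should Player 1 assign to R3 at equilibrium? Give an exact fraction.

Row minima: R1 → -13, R2 → -9, R3 → -9; maximin = -9.
Column maxima: X → -3, Y → -4, Z → -7; minimax = -7.
-9 ≠ -7, so there is no saddle point; optimal play is mixed.
R1 is strictly dominated by R2, so Player 1 never plays it.
X is strictly dominated by Z (it gives Player 1 strictly more in every row), so Player 2 never plays it.
On the remaining 2×2 (R2, R3 vs Y, Z):
Let Player 1 play R2 with probability p. Expected payoff against Y: (-4)p + (-9)(1−p) = 5p − 9; against Z: (-9)p + (-7)(1−p) = −2p − 7.
Setting these equal: 5p − 9 = −2p − 7 ⇒ 7p = 2 ⇒ p = 2/7, and the value is (5)·(2/7) − 9 = -53/7.
For Player 2: with q = P(Y), equating R2's and R3's payoffs gives 5q − 9 = −2q − 7 ⇒ q = 2/7.

5/7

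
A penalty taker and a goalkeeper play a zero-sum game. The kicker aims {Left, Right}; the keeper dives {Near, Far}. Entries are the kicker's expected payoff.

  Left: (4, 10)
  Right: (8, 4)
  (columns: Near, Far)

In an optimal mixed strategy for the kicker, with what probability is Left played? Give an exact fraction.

Row minima: Left → 4, Right → 4; maximin = 4.
Column maxima: Near → 8, Far → 10; minimax = 8.
4 ≠ 8, so there is no saddle point; optimal play is mixed.
Let the kicker play Left with probability p. Expected payoff against Near: 4p + 8(1−p) = −4p + 8; against Far: 10p + 4(1−p) = 6p + 4.
Setting these equal: −4p + 8 = 6p + 4 ⇒ −10p = -4 ⇒ p = 2/5, and the value is (-4)·(2/5) + 8 = 32/5.
For the keeper: with q = P(Near), equating Left's and Right's payoffs gives −6q + 10 = 4q + 4 ⇒ q = 3/5.

2/5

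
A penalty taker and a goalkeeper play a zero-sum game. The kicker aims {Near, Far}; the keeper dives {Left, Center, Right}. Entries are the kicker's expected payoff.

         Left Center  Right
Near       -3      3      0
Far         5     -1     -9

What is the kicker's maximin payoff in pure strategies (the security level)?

Row minima: Near → -3, Far → -9.
The best of these is -3.

-3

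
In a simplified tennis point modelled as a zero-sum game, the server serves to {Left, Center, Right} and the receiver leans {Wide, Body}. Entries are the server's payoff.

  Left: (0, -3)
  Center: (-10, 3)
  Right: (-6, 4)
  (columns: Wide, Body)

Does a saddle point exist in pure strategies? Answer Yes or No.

Row minima: Left → -3, Center → -10, Right → -6; maximin = -3.
Column maxima: Wide → 0, Body → 4; minimax = 0.
-3 ≠ 0, so no pure-strategy equilibrium exists.

No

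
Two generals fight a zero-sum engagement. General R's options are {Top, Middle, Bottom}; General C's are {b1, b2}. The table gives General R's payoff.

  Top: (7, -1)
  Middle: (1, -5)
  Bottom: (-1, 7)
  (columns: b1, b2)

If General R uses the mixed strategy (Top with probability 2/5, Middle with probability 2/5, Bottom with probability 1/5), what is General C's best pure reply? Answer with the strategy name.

If General C plays b1, General R's expected payoff is (2/5)·7 + (2/5)·1 + (1/5)·(-1) = 3.
If General C plays b2, General R's expected payoff is (2/5)·(-1) + (2/5)·(-5) + (1/5)·7 = -1.
General C minimizes General R's payoff; the smallest is -1, so the best response is b2.

b2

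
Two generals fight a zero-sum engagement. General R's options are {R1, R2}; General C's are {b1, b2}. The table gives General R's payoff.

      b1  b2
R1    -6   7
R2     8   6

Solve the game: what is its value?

92/15

Row minima: R1 → -6, R2 → 6; maximin = 6.
Column maxima: b1 → 8, b2 → 7; minimax = 7.
6 ≠ 7, so there is no saddle point; optimal play is mixed.
Let General R play R1 with probability p. Expected payoff against b1: (-6)p + 8(1−p) = −14p + 8; against b2: 7p + 6(1−p) = p + 6.
Setting these equal: −14p + 8 = p + 6 ⇒ −15p = -2 ⇒ p = 2/15, and the value is (-14)·(2/15) + 8 = 92/15.
For General C: with q = P(b1), equating R1's and R2's payoffs gives −13q + 7 = 2q + 6 ⇒ q = 1/15.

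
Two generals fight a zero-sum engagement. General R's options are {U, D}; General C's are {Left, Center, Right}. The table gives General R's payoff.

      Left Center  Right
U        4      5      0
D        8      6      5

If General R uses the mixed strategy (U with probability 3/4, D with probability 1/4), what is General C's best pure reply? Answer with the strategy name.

Right

If General C plays Left, General R's expected payoff is (3/4)·4 + (1/4)·8 = 5.
If General C plays Center, General R's expected payoff is (3/4)·5 + (1/4)·6 = 21/4.
If General C plays Right, General R's expected payoff is (3/4)·0 + (1/4)·5 = 5/4.
General C minimizes General R's payoff; the smallest is 5/4, so the best response is Right.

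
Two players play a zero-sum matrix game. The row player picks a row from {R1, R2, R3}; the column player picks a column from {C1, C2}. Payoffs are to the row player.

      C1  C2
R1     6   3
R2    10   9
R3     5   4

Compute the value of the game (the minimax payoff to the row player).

Row minima: R1 → 3, R2 → 9, R3 → 4; maximin = 9.
Column maxima: C1 → 10, C2 → 9; minimax = 9.
Since maximin = minimax = 9, there is a saddle point and the value is 9.

9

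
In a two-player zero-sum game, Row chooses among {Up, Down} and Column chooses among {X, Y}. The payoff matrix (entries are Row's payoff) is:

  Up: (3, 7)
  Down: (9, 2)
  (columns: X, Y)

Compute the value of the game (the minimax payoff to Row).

57/11

Row minima: Up → 3, Down → 2; maximin = 3.
Column maxima: X → 9, Y → 7; minimax = 7.
3 ≠ 7, so there is no saddle point; optimal play is mixed.
Let Row play Up with probability p. Expected payoff against X: 3p + 9(1−p) = −6p + 9; against Y: 7p + 2(1−p) = 5p + 2.
Setting these equal: −6p + 9 = 5p + 2 ⇒ −11p = -7 ⇒ p = 7/11, and the value is (-6)·(7/11) + 9 = 57/11.
For Column: with q = P(X), equating Up's and Down's payoffs gives −4q + 7 = 7q + 2 ⇒ q = 5/11.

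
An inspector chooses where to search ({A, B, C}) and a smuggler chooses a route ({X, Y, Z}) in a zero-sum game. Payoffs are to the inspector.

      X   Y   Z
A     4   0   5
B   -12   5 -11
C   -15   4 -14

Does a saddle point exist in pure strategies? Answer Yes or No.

Row minima: A → 0, B → -12, C → -15; maximin = 0.
Column maxima: X → 4, Y → 5, Z → 5; minimax = 4.
0 ≠ 4, so no pure-strategy equilibrium exists.

No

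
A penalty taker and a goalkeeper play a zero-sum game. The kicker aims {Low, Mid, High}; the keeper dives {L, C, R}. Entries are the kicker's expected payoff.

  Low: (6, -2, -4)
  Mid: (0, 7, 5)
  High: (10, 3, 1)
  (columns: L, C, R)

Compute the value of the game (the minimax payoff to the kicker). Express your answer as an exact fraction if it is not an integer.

25/7

Row minima: Low → -4, Mid → 0, High → 1; maximin = 1.
Column maxima: L → 10, C → 7, R → 5; minimax = 5.
1 ≠ 5, so there is no saddle point; optimal play is mixed.
Low is strictly dominated by High, so the kicker never plays it.
C is strictly dominated by R (it gives the kicker strictly more in every row), so the keeper never plays it.
On the remaining 2×2 (Mid, High vs L, R):
Let the kicker play Mid with probability p. Expected payoff against L: 0p + 10(1−p) = −10p + 10; against R: 5p + 1(1−p) = 4p + 1.
Setting these equal: −10p + 10 = 4p + 1 ⇒ −14p = -9 ⇒ p = 9/14, and the value is (-10)·(9/14) + 10 = 25/7.
For the keeper: with q = P(L), equating Mid's and High's payoffs gives −5q + 5 = 9q + 1 ⇒ q = 2/7.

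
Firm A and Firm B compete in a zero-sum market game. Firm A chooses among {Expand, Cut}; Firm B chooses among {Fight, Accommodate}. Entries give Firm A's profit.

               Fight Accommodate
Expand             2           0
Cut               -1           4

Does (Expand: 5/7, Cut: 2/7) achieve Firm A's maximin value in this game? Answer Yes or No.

Yes

Against Fight this mix gives (5/7)·2 + (2/7)·(-1) = 8/7.
Against Accommodate this mix gives (5/7)·0 + (2/7)·4 = 8/7.
All of Firm B's active replies (Fight, Accommodate) yield 8/7, and no column does worse for Firm A. The mix makes Firm B indifferent and guarantees 8/7, so it is optimal.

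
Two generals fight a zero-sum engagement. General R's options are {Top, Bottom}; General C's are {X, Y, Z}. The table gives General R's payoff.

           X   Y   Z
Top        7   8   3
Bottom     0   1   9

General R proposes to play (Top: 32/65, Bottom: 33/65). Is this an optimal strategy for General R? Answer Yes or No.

No

Against X this mix gives (32/65)·7 + (33/65)·0 = 224/65.
Against Y this mix gives (32/65)·8 + (33/65)·1 = 289/65.
Against Z this mix gives (32/65)·3 + (33/65)·9 = 393/65.
General C will play X, holding General R to 224/65. Shifting weight toward the row that does better against X would raise this floor (the equalizing mix achieves 63/13 against both X and Z), so the proposed strategy is not optimal.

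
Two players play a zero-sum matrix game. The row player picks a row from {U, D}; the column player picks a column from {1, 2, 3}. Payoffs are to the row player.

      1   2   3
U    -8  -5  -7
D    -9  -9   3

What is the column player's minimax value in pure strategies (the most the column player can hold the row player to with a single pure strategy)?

-8

Column maxima: 1 → -8, 2 → -5, 3 → 3.
The smallest of these is -8.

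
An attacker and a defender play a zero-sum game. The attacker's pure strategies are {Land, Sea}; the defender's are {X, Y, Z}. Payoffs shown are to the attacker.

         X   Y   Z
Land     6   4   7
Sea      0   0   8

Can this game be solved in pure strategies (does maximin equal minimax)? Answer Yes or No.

Row minima: Land → 4, Sea → 0; maximin = 4.
Column maxima: X → 6, Y → 4, Z → 8; minimax = 4.
maximin = minimax = 4, so a saddle point exists.

Yes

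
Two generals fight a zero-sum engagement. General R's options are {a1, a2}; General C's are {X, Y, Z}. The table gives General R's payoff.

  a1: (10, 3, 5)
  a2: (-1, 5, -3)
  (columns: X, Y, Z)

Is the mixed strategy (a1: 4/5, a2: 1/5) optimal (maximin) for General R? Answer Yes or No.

Yes

Against X this mix gives (4/5)·10 + (1/5)·(-1) = 39/5.
Against Y this mix gives (4/5)·3 + (1/5)·5 = 17/5.
Against Z this mix gives (4/5)·5 + (1/5)·(-3) = 17/5.
All of General C's active replies (Y, Z) yield 17/5, and no column does worse for General R. The mix makes General C indifferent and guarantees 17/5, so it is optimal.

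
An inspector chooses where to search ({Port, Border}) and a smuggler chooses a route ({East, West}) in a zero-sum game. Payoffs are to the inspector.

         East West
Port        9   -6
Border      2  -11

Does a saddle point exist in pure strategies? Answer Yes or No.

Yes

Row minima: Port → -6, Border → -11; maximin = -6.
Column maxima: East → 9, West → -6; minimax = -6.
maximin = minimax = -6, so a saddle point exists.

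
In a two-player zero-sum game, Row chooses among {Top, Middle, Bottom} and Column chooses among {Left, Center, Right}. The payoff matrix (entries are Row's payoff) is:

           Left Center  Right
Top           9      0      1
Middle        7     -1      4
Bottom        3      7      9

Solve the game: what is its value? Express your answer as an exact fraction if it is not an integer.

Row minima: Top → 0, Middle → -1, Bottom → 3; maximin = 3.
Column maxima: Left → 9, Center → 7, Right → 9; minimax = 7.
3 ≠ 7, so there is no saddle point; optimal play is mixed.
Right is strictly dominated by Center (it gives Row strictly more in every row), so Column never plays it.
With Right eliminated, Middle is strictly dominated by Top (Top gives Row strictly more in every remaining column), so Row never plays it.
On the remaining 2×2 (Top, Bottom vs Left, Center):
Let Row play Top with probability p. Expected payoff against Left: 9p + 3(1−p) = 6p + 3; against Center: 0p + 7(1−p) = −7p + 7.
Setting these equal: 6p + 3 = −7p + 7 ⇒ 13p = 4 ⇒ p = 4/13, and the value is (6)·(4/13) + 3 = 63/13.
For Column: with q = P(Left), equating Top's and Bottom's payoffs gives 9q = −4q + 7 ⇒ q = 7/13.

63/13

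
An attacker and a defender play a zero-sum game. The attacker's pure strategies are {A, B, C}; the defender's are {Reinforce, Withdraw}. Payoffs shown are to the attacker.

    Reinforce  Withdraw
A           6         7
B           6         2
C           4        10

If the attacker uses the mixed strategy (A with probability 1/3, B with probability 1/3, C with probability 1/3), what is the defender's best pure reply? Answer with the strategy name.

If the defender plays Reinforce, the attacker's expected payoff is (1/3)·6 + (1/3)·6 + (1/3)·4 = 16/3.
If the defender plays Withdraw, the attacker's expected payoff is (1/3)·7 + (1/3)·2 + (1/3)·10 = 19/3.
The defender minimizes the attacker's payoff; the smallest is 16/3, so the best response is Reinforce.

Reinforce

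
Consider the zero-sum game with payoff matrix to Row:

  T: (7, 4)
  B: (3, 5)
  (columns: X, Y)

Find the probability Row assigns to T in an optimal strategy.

Row minima: T → 4, B → 3; maximin = 4.
Column maxima: X → 7, Y → 5; minimax = 5.
4 ≠ 5, so there is no saddle point; optimal play is mixed.
Let Row play T with probability p. Expected payoff against X: 7p + 3(1−p) = 4p + 3; against Y: 4p + 5(1−p) = −p + 5.
Setting these equal: 4p + 3 = −p + 5 ⇒ 5p = 2 ⇒ p = 2/5, and the value is (4)·(2/5) + 3 = 23/5.
For Column: with q = P(X), equating T's and B's payoffs gives 3q + 4 = −2q + 5 ⇒ q = 1/5.

2/5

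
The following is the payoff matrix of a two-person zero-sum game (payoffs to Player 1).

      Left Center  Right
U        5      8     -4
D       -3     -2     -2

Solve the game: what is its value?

Row minima: U → -4, D → -3; maximin = -3.
Column maxima: Left → 5, Center → 8, Right → -2; minimax = -2.
-3 ≠ -2, so there is no saddle point; optimal play is mixed.
Center is strictly dominated by Left (it gives Player 1 strictly more in every row), so Player 2 never plays it.
On the remaining 2×2 (U, D vs Left, Right):
Let Player 1 play U with probability p. Expected payoff against Left: 5p + (-3)(1−p) = 8p − 3; against Right: (-4)p + (-2)(1−p) = −2p − 2.
Setting these equal: 8p − 3 = −2p − 2 ⇒ 10p = 1 ⇒ p = 1/10, and the value is (8)·(1/10) − 3 = -11/5.
For Player 2: with q = P(Left), equating U's and D's payoffs gives 9q − 4 = −q − 2 ⇒ q = 1/5.

-11/5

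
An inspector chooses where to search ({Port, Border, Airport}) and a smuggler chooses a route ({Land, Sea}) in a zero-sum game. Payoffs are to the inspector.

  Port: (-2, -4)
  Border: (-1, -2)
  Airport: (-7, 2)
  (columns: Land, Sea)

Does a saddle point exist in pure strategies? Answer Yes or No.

Row minima: Port → -4, Border → -2, Airport → -7; maximin = -2.
Column maxima: Land → -1, Sea → 2; minimax = -1.
-2 ≠ -1, so no pure-strategy equilibrium exists.

No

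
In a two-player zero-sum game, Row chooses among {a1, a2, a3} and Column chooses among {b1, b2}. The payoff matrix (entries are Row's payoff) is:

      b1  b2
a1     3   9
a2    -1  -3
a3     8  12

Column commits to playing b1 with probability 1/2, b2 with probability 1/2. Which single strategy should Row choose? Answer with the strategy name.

a3

Expected payoff of a1: (1/2)·3 + (1/2)·9 = 6.
Expected payoff of a2: (1/2)·(-1) + (1/2)·(-3) = -2.
Expected payoff of a3: (1/2)·8 + (1/2)·12 = 10.
The largest is 10, so Row's best response is a3.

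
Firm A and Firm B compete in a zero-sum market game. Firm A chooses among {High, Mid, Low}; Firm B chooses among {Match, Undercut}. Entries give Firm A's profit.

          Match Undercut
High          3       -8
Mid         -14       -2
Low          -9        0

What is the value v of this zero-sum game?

-18/5

Row minima: High → -8, Mid → -14, Low → -9; maximin = -8.
Column maxima: Match → 3, Undercut → 0; minimax = 0.
-8 ≠ 0, so there is no saddle point; optimal play is mixed.
Mid is strictly dominated by Low, so Firm A never plays it.
On the remaining 2×2 (High, Low vs Match, Undercut):
Let Firm A play High with probability p. Expected payoff against Match: 3p + (-9)(1−p) = 12p − 9; against Undercut: (-8)p + 0(1−p) = −8p.
Setting these equal: 12p − 9 = −8p ⇒ 20p = 9 ⇒ p = 9/20, and the value is (12)·(9/20) − 9 = -18/5.
For Firm B: with q = P(Match), equating High's and Low's payoffs gives 11q − 8 = −9q ⇒ q = 2/5.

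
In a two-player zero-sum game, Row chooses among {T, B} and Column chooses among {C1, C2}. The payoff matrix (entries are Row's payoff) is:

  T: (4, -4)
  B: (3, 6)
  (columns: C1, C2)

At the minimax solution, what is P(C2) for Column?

Row minima: T → -4, B → 3; maximin = 3.
Column maxima: C1 → 4, C2 → 6; minimax = 4.
3 ≠ 4, so there is no saddle point; optimal play is mixed.
Let Row play T with probability p. Expected payoff against C1: 4p + 3(1−p) = p + 3; against C2: (-4)p + 6(1−p) = −10p + 6.
Setting these equal: p + 3 = −10p + 6 ⇒ 11p = 3 ⇒ p = 3/11, and the value is (1)·(3/11) + 3 = 36/11.
For Column: with q = P(C1), equating T's and B's payoffs gives 8q − 4 = −3q + 6 ⇒ q = 10/11.

1/11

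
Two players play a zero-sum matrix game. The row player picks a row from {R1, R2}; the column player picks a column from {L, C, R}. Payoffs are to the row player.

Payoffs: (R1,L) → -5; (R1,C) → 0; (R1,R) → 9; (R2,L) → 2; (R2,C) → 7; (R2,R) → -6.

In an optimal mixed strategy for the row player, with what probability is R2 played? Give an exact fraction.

Row minima: R1 → -5, R2 → -6; maximin = -5.
Column maxima: L → 2, C → 7, R → 9; minimax = 2.
-5 ≠ 2, so there is no saddle point; optimal play is mixed.
C is strictly dominated by L (it gives the row player strictly more in every row), so the column player never plays it.
On the remaining 2×2 (R1, R2 vs L, R):
Let the row player play R1 with probability p. Expected payoff against L: (-5)p + 2(1−p) = −7p + 2; against R: 9p + (-6)(1−p) = 15p − 6.
Setting these equal: −7p + 2 = 15p − 6 ⇒ −22p = -8 ⇒ p = 4/11, and the value is (-7)·(4/11) + 2 = -6/11.
For the column player: with q = P(L), equating R1's and R2's payoffs gives −14q + 9 = 8q − 6 ⇒ q = 15/22.

7/11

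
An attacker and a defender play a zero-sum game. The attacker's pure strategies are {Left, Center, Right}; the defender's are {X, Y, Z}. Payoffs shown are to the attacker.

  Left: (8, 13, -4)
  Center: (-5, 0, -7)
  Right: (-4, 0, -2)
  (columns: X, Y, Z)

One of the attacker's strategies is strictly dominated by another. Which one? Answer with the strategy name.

Left gives a strictly higher payoff than Center against every column: 8 > -5, 13 > 0, -4 > -7.
So Center is strictly dominated and the attacker never plays it.

Center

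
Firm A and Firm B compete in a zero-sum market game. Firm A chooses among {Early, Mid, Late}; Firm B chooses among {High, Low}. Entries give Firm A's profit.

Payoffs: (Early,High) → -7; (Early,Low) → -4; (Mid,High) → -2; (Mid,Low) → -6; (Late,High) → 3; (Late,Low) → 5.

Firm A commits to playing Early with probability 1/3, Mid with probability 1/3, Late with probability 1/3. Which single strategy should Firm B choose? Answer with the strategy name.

If Firm B plays High, Firm A's expected payoff is (1/3)·(-7) + (1/3)·(-2) + (1/3)·3 = -2.
If Firm B plays Low, Firm A's expected payoff is (1/3)·(-4) + (1/3)·(-6) + (1/3)·5 = -5/3.
Firm B minimizes Firm A's payoff; the smallest is -2, so the best response is High.

High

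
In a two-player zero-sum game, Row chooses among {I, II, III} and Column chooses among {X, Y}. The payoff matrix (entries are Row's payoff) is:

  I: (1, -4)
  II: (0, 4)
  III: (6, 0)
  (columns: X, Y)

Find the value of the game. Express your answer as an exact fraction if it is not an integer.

12/5

Row minima: I → -4, II → 0, III → 0; maximin = 0.
Column maxima: X → 6, Y → 4; minimax = 4.
0 ≠ 4, so there is no saddle point; optimal play is mixed.
I is strictly dominated by III, so Row never plays it.
On the remaining 2×2 (II, III vs X, Y):
Let Row play II with probability p. Expected payoff against X: 0p + 6(1−p) = −6p + 6; against Y: 4p + 0(1−p) = 4p.
Setting these equal: −6p + 6 = 4p ⇒ −10p = -6 ⇒ p = 3/5, and the value is (-6)·(3/5) + 6 = 12/5.
For Column: with q = P(X), equating II's and III's payoffs gives −4q + 4 = 6q ⇒ q = 2/5.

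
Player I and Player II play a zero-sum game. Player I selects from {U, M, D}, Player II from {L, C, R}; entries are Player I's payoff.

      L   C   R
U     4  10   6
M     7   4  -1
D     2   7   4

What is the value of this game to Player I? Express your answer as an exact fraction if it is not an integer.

Row minima: U → 4, M → -1, D → 2; maximin = 4.
Column maxima: L → 7, C → 10, R → 6; minimax = 6.
4 ≠ 6, so there is no saddle point; optimal play is mixed.
D is strictly dominated by U, so Player I never plays it.
C is strictly dominated by R (it gives Player I strictly more in every row), so Player II never plays it.
On the remaining 2×2 (U, M vs L, R):
Let Player I play U with probability p. Expected payoff against L: 4p + 7(1−p) = −3p + 7; against R: 6p + (-1)(1−p) = 7p − 1.
Setting these equal: −3p + 7 = 7p − 1 ⇒ −10p = -8 ⇒ p = 4/5, and the value is (-3)·(4/5) + 7 = 23/5.
For Player II: with q = P(L), equating U's and M's payoffs gives −2q + 6 = 8q − 1 ⇒ q = 7/10.

23/5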